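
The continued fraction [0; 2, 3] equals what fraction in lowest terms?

3/7

Using pₖ = aₖpₖ₋₁ + pₖ₋₂ and qₖ = aₖqₖ₋₁ + qₖ₋₂:
  k=0: a=0, p=0, q=1
  k=1: a=2, p=1, q=2
  k=2: a=3, p=3, q=7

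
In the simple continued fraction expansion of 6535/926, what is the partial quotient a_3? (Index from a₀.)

6535 = 7·926 + 53   →  a_0 = 7
926 = 17·53 + 25   →  a_1 = 17
53 = 2·25 + 3   →  a_2 = 2
25 = 8·3 + 1   →  a_3 = 8

8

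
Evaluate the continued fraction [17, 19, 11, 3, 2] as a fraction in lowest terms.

Fold from the inside: start with 2/1.
  3 + 1/2 = 7/2
  11 + 2/7 = 79/7
  19 + 7/79 = 1508/79
  17 + 79/1508 = 25715/1508

25715/1508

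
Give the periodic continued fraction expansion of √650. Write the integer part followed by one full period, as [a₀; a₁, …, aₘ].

a₀ = ⌊√650⌋ = 25.
With m₀=0, d₀=1 and mₖ₊₁ = dₖaₖ − mₖ, dₖ₊₁ = (n − mₖ₊₁²)/dₖ, aₖ₊₁ = ⌊(a₀+mₖ₊₁)/dₖ₊₁⌋:
  k=1: m=25, d=25, a=2
  k=2: m=25, d=1, a=50
d=1 and a=2a₀=50 at k=2, so the next step gives (m, d) = (25, 25) again — its k=1 value — and the period has length 2.

[25; 2, 50]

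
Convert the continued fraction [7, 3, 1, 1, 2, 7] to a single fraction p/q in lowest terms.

Using pₖ = aₖpₖ₋₁ + pₖ₋₂ and qₖ = aₖqₖ₋₁ + qₖ₋₂:
  k=0: a=7, p=7, q=1
  k=1: a=3, p=22, q=3
  k=2: a=1, p=29, q=4
  k=3: a=1, p=51, q=7
  k=4: a=2, p=131, q=18
  k=5: a=7, p=968, q=133

968/133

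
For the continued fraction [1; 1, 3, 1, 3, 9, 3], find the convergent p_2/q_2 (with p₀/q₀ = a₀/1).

Using pₖ = aₖpₖ₋₁ + pₖ₋₂, qₖ = aₖqₖ₋₁ + qₖ₋₂ (with p₋₁=1, p₋₂=0, q₋₁=0, q₋₂=1):
  k=0: a=1, p=1, q=1
  k=1: a=1, p=2, q=1
  k=2: a=3, p=7, q=4

7/4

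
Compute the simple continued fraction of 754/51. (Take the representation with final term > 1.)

[14; 1, 3, 1, 1, 1, 3]

754 = 14·51 + 40
51 = 1·40 + 11
40 = 3·11 + 7
11 = 1·7 + 4
7 = 1·4 + 3
4 = 1·3 + 1
3 = 3·1 + 0  (stop)
So 754/51 = [14; 1, 3, 1, 1, 1, 3].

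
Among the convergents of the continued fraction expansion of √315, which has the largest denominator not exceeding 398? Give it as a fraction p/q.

2538/143

√315 = [17; 1, 2, 1, 34, …] (period length 4).
Convergents:
  p_0/q_0 = 17/1
  p_1/q_1 = 18/1
  p_2/q_2 = 53/3
  p_3/q_3 = 71/4
  p_4/q_4 = 2467/139
  p_5/q_5 = 2538/143
  p_6/q_6 = 7543/425
q_5 = 143 ≤ 398 < 425 = q_6, so the answer is 2538/143.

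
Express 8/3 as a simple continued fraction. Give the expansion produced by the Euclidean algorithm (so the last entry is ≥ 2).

8 = 2*3 + 2
3 = 1*2 + 1
2 = 2*1 + 0  (stop)
So 8/3 = [2; 1, 2].

[2; 1, 2]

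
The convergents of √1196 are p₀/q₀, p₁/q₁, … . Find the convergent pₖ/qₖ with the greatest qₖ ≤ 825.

28462/823

√1196 = [34; 1, 1, 2, 1, 1, 68, …] (period length 6).
Convergents:
  p_0/q_0 = 34/1
  p_1/q_1 = 35/1
  p_2/q_2 = 69/2
  p_3/q_3 = 173/5
  p_4/q_4 = 242/7
  p_5/q_5 = 415/12
  p_6/q_6 = 28462/823
  p_7/q_7 = 28877/835
q_6 = 823 ≤ 825 < 835 = q_7, so the answer is 28462/823.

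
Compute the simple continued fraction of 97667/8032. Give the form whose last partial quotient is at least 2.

97667 = 12·8032 + 1283
8032 = 6·1283 + 334
1283 = 3·334 + 281
334 = 1·281 + 53
281 = 5·53 + 16
53 = 3·16 + 5
16 = 3·5 + 1
5 = 5·1 + 0  (stop)
So 97667/8032 = [12; 6, 3, 1, 5, 3, 3, 5].

[12; 6, 3, 1, 5, 3, 3, 5]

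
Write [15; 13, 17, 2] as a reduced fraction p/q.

6890/457

Using pₖ = aₖpₖ₋₁ + pₖ₋₂ and qₖ = aₖqₖ₋₁ + qₖ₋₂:
  k=0: a=15, p=15, q=1
  k=1: a=13, p=196, q=13
  k=2: a=17, p=3347, q=222
  k=3: a=2, p=6890, q=457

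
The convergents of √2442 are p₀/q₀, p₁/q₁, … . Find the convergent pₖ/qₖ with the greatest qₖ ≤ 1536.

58361/1181

√2442 = [49; 2, 2, 2, 98, …] (period length 4).
Convergents:
  p_0/q_0 = 49/1
  p_1/q_1 = 99/2
  p_2/q_2 = 247/5
  p_3/q_3 = 593/12
  p_4/q_4 = 58361/1181
  p_5/q_5 = 117315/2374
q_4 = 1181 ≤ 1536 < 2374 = q_5, so the answer is 58361/1181.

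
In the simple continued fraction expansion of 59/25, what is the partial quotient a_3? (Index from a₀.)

59 = 2·25 + 9   →  a_0 = 2
25 = 2·9 + 7   →  a_1 = 2
9 = 1·7 + 2   →  a_2 = 1
7 = 3·2 + 1   →  a_3 = 3

3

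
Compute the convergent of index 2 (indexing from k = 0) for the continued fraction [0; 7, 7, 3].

7/50

Using pₖ = aₖpₖ₋₁ + pₖ₋₂, qₖ = aₖqₖ₋₁ + qₖ₋₂ (with p₋₁=1, p₋₂=0, q₋₁=0, q₋₂=1):
  k=0: a=0, p=0, q=1
  k=1: a=7, p=1, q=7
  k=2: a=7, p=7, q=50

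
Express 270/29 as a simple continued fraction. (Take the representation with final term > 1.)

[9; 3, 4, 2]

270 = 9·29 + 9
29 = 3·9 + 2
9 = 4·2 + 1
2 = 2·1 + 0  (stop)
So 270/29 = [9; 3, 4, 2].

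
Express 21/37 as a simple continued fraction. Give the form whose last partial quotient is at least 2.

[0; 1, 1, 3, 5]

21 = 0·37 + 21
37 = 1·21 + 16
21 = 1·16 + 5
16 = 3·5 + 1
5 = 5·1 + 0  (stop)
So 21/37 = [0; 1, 1, 3, 5].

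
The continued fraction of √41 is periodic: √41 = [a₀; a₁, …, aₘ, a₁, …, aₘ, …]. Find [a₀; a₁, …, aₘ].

a₀ = ⌊√41⌋ = 6.
With m₀=0, d₀=1 and mₖ₊₁ = dₖaₖ − mₖ, dₖ₊₁ = (n − mₖ₊₁²)/dₖ, aₖ₊₁ = ⌊(a₀+mₖ₊₁)/dₖ₊₁⌋:
  k=1: m=6, d=5, a=2
  k=2: m=4, d=5, a=2
  k=3: m=6, d=1, a=12
d=1 and a=2a₀=12 at k=3, so the next step gives (m, d) = (6, 5) again — its k=1 value — and the period has length 3.

[6; 2, 2, 12]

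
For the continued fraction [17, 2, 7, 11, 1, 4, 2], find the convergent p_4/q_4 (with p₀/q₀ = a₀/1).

Using pₖ = aₖpₖ₋₁ + pₖ₋₂, qₖ = aₖqₖ₋₁ + qₖ₋₂ (with p₋₁=1, p₋₂=0, q₋₁=0, q₋₂=1):
  k=0: a=17, p=17, q=1
  k=1: a=2, p=35, q=2
  k=2: a=7, p=262, q=15
  k=3: a=11, p=2917, q=167
  k=4: a=1, p=3179, q=182

3179/182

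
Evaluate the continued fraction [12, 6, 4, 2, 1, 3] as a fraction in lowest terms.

3636/299

Using pₖ = aₖpₖ₋₁ + pₖ₋₂ and qₖ = aₖqₖ₋₁ + qₖ₋₂:
  k=0: a=12, p=12, q=1
  k=1: a=6, p=73, q=6
  k=2: a=4, p=304, q=25
  k=3: a=2, p=681, q=56
  k=4: a=1, p=985, q=81
  k=5: a=3, p=3636, q=299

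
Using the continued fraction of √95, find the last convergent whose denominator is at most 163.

770/79

√95 = [9; 1, 2, 1, 18, …] (period length 4).
Convergents:
  p_0/q_0 = 9/1
  p_1/q_1 = 10/1
  p_2/q_2 = 29/3
  p_3/q_3 = 39/4
  p_4/q_4 = 731/75
  p_5/q_5 = 770/79
  p_6/q_6 = 2271/233
q_5 = 79 ≤ 163 < 233 = q_6, so the answer is 770/79.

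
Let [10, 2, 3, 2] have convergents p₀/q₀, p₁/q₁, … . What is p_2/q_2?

Using pₖ = aₖpₖ₋₁ + pₖ₋₂, qₖ = aₖqₖ₋₁ + qₖ₋₂ (with p₋₁=1, p₋₂=0, q₋₁=0, q₋₂=1):
  k=0: a=10, p=10, q=1
  k=1: a=2, p=21, q=2
  k=2: a=3, p=73, q=7

73/7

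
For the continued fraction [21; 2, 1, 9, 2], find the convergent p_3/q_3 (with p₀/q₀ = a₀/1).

619/29

Using pₖ = aₖpₖ₋₁ + pₖ₋₂, qₖ = aₖqₖ₋₁ + qₖ₋₂ (with p₋₁=1, p₋₂=0, q₋₁=0, q₋₂=1):
  k=0: a=21, p=21, q=1
  k=1: a=2, p=43, q=2
  k=2: a=1, p=64, q=3
  k=3: a=9, p=619, q=29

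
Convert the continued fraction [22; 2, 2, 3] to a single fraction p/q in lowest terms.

Fold from the inside: start with 3/1.
  2 + 1/3 = 7/3
  2 + 3/7 = 17/7
  22 + 7/17 = 381/17

381/17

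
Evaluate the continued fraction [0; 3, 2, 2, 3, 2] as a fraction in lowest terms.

39/133

Using pₖ = aₖpₖ₋₁ + pₖ₋₂ and qₖ = aₖqₖ₋₁ + qₖ₋₂:
  k=0: a=0, p=0, q=1
  k=1: a=3, p=1, q=3
  k=2: a=2, p=2, q=7
  k=3: a=2, p=5, q=17
  k=4: a=3, p=17, q=58
  k=5: a=2, p=39, q=133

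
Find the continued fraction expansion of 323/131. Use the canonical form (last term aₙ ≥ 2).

323 = 2·131 + 61
131 = 2·61 + 9
61 = 6·9 + 7
9 = 1·7 + 2
7 = 3·2 + 1
2 = 2·1 + 0  (stop)
So 323/131 = [2; 2, 6, 1, 3, 2].

[2; 2, 6, 1, 3, 2]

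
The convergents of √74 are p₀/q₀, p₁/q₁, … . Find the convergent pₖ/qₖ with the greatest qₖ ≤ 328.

2228/259

√74 = [8; 1, 1, 1, 1, 16, …] (period length 5).
Convergents:
  p_0/q_0 = 8/1
  p_1/q_1 = 9/1
  p_2/q_2 = 17/2
  p_3/q_3 = 26/3
  p_4/q_4 = 43/5
  p_5/q_5 = 714/83
  p_6/q_6 = 757/88
  p_7/q_7 = 1471/171
  p_8/q_8 = 2228/259
  p_9/q_9 = 3699/430
q_8 = 259 ≤ 328 < 430 = q_9, so the answer is 2228/259.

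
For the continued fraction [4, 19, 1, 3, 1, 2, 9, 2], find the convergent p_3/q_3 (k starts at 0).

Using pₖ = aₖpₖ₋₁ + pₖ₋₂, qₖ = aₖqₖ₋₁ + qₖ₋₂ (with p₋₁=1, p₋₂=0, q₋₁=0, q₋₂=1):
  k=0: a=4, p=4, q=1
  k=1: a=19, p=77, q=19
  k=2: a=1, p=81, q=20
  k=3: a=3, p=320, q=79

320/79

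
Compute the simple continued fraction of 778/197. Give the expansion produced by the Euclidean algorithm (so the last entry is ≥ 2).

[3; 1, 18, 1, 2, 3]

778 = 3×197 + 187
197 = 1×187 + 10
187 = 18×10 + 7
10 = 1×7 + 3
7 = 2×3 + 1
3 = 3×1 + 0  (stop)
So 778/197 = [3; 1, 18, 1, 2, 3].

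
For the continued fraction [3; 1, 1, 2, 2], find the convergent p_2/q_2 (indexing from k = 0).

Using pₖ = aₖpₖ₋₁ + pₖ₋₂, qₖ = aₖqₖ₋₁ + qₖ₋₂ (with p₋₁=1, p₋₂=0, q₋₁=0, q₋₂=1):
  k=0: a=3, p=3, q=1
  k=1: a=1, p=4, q=1
  k=2: a=1, p=7, q=2

7/2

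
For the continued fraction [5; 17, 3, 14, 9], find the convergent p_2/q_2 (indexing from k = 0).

Using pₖ = aₖpₖ₋₁ + pₖ₋₂, qₖ = aₖqₖ₋₁ + qₖ₋₂ (with p₋₁=1, p₋₂=0, q₋₁=0, q₋₂=1):
  k=0: a=5, p=5, q=1
  k=1: a=17, p=86, q=17
  k=2: a=3, p=263, q=52

263/52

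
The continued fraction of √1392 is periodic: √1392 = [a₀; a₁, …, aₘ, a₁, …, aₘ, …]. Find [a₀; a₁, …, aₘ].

a₀ = ⌊√1392⌋ = 37.
With m₀=0, d₀=1 and mₖ₊₁ = dₖaₖ − mₖ, dₖ₊₁ = (n − mₖ₊₁²)/dₖ, aₖ₊₁ = ⌊(a₀+mₖ₊₁)/dₖ₊₁⌋:
  k=1: m=37, d=23, a=3
  k=2: m=32, d=16, a=4
  k=3: m=32, d=23, a=3
  k=4: m=37, d=1, a=74
d=1 and a=2a₀=74 at k=4, so the next step gives (m, d) = (37, 23) again — its k=1 value — and the period has length 4.

[37; 3, 4, 3, 74]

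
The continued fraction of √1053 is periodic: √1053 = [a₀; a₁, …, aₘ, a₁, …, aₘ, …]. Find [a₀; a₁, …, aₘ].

[32; 2, 4, 2, 64]

a₀ = ⌊√1053⌋ = 32.
With m₀=0, d₀=1 and mₖ₊₁ = dₖaₖ − mₖ, dₖ₊₁ = (n − mₖ₊₁²)/dₖ, aₖ₊₁ = ⌊(a₀+mₖ₊₁)/dₖ₊₁⌋:
  k=1: m=32, d=29, a=2
  k=2: m=26, d=13, a=4
  k=3: m=26, d=29, a=2
  k=4: m=32, d=1, a=64
d=1 and a=2a₀=64 at k=4, so the next step gives (m, d) = (32, 29) again — its k=1 value — and the period has length 4.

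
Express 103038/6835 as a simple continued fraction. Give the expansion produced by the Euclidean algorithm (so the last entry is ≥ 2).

103038 = 15·6835 + 513
6835 = 13·513 + 166
513 = 3·166 + 15
166 = 11·15 + 1
15 = 15·1 + 0  (stop)
So 103038/6835 = [15; 13, 3, 11, 15].

[15; 13, 3, 11, 15]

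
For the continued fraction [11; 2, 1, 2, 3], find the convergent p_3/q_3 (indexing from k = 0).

Using pₖ = aₖpₖ₋₁ + pₖ₋₂, qₖ = aₖqₖ₋₁ + qₖ₋₂ (with p₋₁=1, p₋₂=0, q₋₁=0, q₋₂=1):
  k=0: a=11, p=11, q=1
  k=1: a=2, p=23, q=2
  k=2: a=1, p=34, q=3
  k=3: a=2, p=91, q=8

91/8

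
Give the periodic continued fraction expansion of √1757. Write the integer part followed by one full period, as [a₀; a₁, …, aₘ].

[41; 1, 10, 1, 82]

a₀ = ⌊√1757⌋ = 41.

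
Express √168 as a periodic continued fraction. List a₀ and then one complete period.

[12; 1, 24]

a₀ = ⌊√168⌋ = 12.
With m₀=0, d₀=1 and mₖ₊₁ = dₖaₖ − mₖ, dₖ₊₁ = (n − mₖ₊₁²)/dₖ, aₖ₊₁ = ⌊(a₀+mₖ₊₁)/dₖ₊₁⌋:
  k=1: m=12, d=24, a=1
  k=2: m=12, d=1, a=24
d=1 and a=2a₀=24 at k=2, so the next step gives (m, d) = (12, 24) again — its k=1 value — and the period has length 2.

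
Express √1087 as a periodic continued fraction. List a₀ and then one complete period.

[32; 1, 31, 1, 64]

a₀ = ⌊√1087⌋ = 32.
With m₀=0, d₀=1 and mₖ₊₁ = dₖaₖ − mₖ, dₖ₊₁ = (n − mₖ₊₁²)/dₖ, aₖ₊₁ = ⌊(a₀+mₖ₊₁)/dₖ₊₁⌋:
  k=1: m=32, d=63, a=1
  k=2: m=31, d=2, a=31
  k=3: m=31, d=63, a=1
  k=4: m=32, d=1, a=64
d=1 and a=2a₀=64 at k=4, so the next step gives (m, d) = (32, 63) again — its k=1 value — and the period has length 4.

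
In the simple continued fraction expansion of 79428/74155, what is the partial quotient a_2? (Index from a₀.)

15

79428 = 1·74155 + 5273   →  a_0 = 1
74155 = 14·5273 + 333   →  a_1 = 14
5273 = 15·333 + 278   →  a_2 = 15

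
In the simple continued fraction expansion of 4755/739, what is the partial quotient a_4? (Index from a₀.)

4

4755 = 6·739 + 321   →  a_0 = 6
739 = 2·321 + 97   →  a_1 = 2
321 = 3·97 + 30   →  a_2 = 3
97 = 3·30 + 7   →  a_3 = 3
30 = 4·7 + 2   →  a_4 = 4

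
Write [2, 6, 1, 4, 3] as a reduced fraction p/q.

234/109

Fold from the inside: start with 3/1.
  4 + 1/3 = 13/3
  1 + 3/13 = 16/13
  6 + 13/16 = 109/16
  2 + 16/109 = 234/109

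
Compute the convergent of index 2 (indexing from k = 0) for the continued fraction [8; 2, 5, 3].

Using pₖ = aₖpₖ₋₁ + pₖ₋₂, qₖ = aₖqₖ₋₁ + qₖ₋₂ (with p₋₁=1, p₋₂=0, q₋₁=0, q₋₂=1):
  k=0: a=8, p=8, q=1
  k=1: a=2, p=17, q=2
  k=2: a=5, p=93, q=11

93/11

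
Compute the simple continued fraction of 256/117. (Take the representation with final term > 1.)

256 = 2×117 + 22
117 = 5×22 + 7
22 = 3×7 + 1
7 = 7×1 + 0  (stop)
So 256/117 = [2; 5, 3, 7].

[2; 5, 3, 7]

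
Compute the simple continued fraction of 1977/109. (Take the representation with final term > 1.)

1977 = 18·109 + 15
109 = 7·15 + 4
15 = 3·4 + 3
4 = 1·3 + 1
3 = 3·1 + 0  (stop)
So 1977/109 = [18; 7, 3, 1, 3].

[18; 7, 3, 1, 3]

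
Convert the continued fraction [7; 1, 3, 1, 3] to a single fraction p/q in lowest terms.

Using pₖ = aₖpₖ₋₁ + pₖ₋₂ and qₖ = aₖqₖ₋₁ + qₖ₋₂:
  k=0: a=7, p=7, q=1
  k=1: a=1, p=8, q=1
  k=2: a=3, p=31, q=4
  k=3: a=1, p=39, q=5
  k=4: a=3, p=148, q=19

148/19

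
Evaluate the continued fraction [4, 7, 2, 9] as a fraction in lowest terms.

Using pₖ = aₖpₖ₋₁ + pₖ₋₂ and qₖ = aₖqₖ₋₁ + qₖ₋₂:
  k=0: a=4, p=4, q=1
  k=1: a=7, p=29, q=7
  k=2: a=2, p=62, q=15
  k=3: a=9, p=587, q=142

587/142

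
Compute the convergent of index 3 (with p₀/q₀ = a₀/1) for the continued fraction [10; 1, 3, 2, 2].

Using pₖ = aₖpₖ₋₁ + pₖ₋₂, qₖ = aₖqₖ₋₁ + qₖ₋₂ (with p₋₁=1, p₋₂=0, q₋₁=0, q₋₂=1):
  k=0: a=10, p=10, q=1
  k=1: a=1, p=11, q=1
  k=2: a=3, p=43, q=4
  k=3: a=2, p=97, q=9

97/9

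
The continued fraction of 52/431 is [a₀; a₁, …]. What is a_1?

52 = 0·431 + 52   →  a_0 = 0
431 = 8·52 + 15   →  a_1 = 8

8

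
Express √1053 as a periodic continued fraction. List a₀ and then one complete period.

a₀ = ⌊√1053⌋ = 32.

[32; 2, 4, 2, 64]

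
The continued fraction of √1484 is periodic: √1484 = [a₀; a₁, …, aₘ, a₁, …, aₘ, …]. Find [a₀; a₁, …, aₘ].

a₀ = ⌊√1484⌋ = 38.
With m₀=0, d₀=1 and mₖ₊₁ = dₖaₖ − mₖ, dₖ₊₁ = (n − mₖ₊₁²)/dₖ, aₖ₊₁ = ⌊(a₀+mₖ₊₁)/dₖ₊₁⌋:
  k=1: m=38, d=40, a=1
  k=2: m=2, d=37, a=1
  k=3: m=35, d=7, a=10
  k=4: m=35, d=37, a=1
  k=5: m=2, d=40, a=1
  k=6: m=38, d=1, a=76
d=1 and a=2a₀=76 at k=6, so the next step gives (m, d) = (38, 40) again — its k=1 value — and the period has length 6.

[38; 1, 1, 10, 1, 1, 76]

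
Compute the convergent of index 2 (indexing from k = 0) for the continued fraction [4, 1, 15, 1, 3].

79/16

Using pₖ = aₖpₖ₋₁ + pₖ₋₂, qₖ = aₖqₖ₋₁ + qₖ₋₂ (with p₋₁=1, p₋₂=0, q₋₁=0, q₋₂=1):
  k=0: a=4, p=4, q=1
  k=1: a=1, p=5, q=1
  k=2: a=15, p=79, q=16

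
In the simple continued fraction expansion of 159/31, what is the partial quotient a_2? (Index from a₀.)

1

159 = 5·31 + 4   →  a_0 = 5
31 = 7·4 + 3   →  a_1 = 7
4 = 1·3 + 1   →  a_2 = 1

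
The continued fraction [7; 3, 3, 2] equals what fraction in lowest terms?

168/23

Fold from the inside: start with 2/1.
  3 + 1/2 = 7/2
  3 + 2/7 = 23/7
  7 + 7/23 = 168/23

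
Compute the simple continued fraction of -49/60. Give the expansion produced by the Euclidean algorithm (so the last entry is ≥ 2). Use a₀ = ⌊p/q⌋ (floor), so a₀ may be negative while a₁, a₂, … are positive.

-49 = -1·60 + 11
60 = 5·11 + 5
11 = 2·5 + 1
5 = 5·1 + 0  (stop)
So -49/60 = [-1; 5, 2, 5].

[-1; 5, 2, 5]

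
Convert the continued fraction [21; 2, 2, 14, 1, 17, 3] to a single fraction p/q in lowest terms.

90319/4220

Using pₖ = aₖpₖ₋₁ + pₖ₋₂ and qₖ = aₖqₖ₋₁ + qₖ₋₂:
  k=0: a=21, p=21, q=1
  k=1: a=2, p=43, q=2
  k=2: a=2, p=107, q=5
  k=3: a=14, p=1541, q=72
  k=4: a=1, p=1648, q=77
  k=5: a=17, p=29557, q=1381
  k=6: a=3, p=90319, q=4220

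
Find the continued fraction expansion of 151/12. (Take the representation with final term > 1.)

[12; 1, 1, 2, 2]

151 = 12*12 + 7
12 = 1*7 + 5
7 = 1*5 + 2
5 = 2*2 + 1
2 = 2*1 + 0  (stop)
So 151/12 = [12; 1, 1, 2, 2].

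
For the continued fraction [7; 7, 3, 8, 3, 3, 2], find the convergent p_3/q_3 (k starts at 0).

1306/183

Using pₖ = aₖpₖ₋₁ + pₖ₋₂, qₖ = aₖqₖ₋₁ + qₖ₋₂ (with p₋₁=1, p₋₂=0, q₋₁=0, q₋₂=1):
  k=0: a=7, p=7, q=1
  k=1: a=7, p=50, q=7
  k=2: a=3, p=157, q=22
  k=3: a=8, p=1306, q=183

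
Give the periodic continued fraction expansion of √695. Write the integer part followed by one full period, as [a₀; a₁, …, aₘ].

[26; 2, 1, 3, 10, 3, 1, 2, 52]

a₀ = ⌊√695⌋ = 26.
With m₀=0, d₀=1 and mₖ₊₁ = dₖaₖ − mₖ, dₖ₊₁ = (n − mₖ₊₁²)/dₖ, aₖ₊₁ = ⌊(a₀+mₖ₊₁)/dₖ₊₁⌋:
  k=1: m=26, d=19, a=2
  k=2: m=12, d=29, a=1
  k=3: m=17, d=14, a=3
  k=4: m=25, d=5, a=10
  k=5: m=25, d=14, a=3
  k=6: m=17, d=29, a=1
  k=7: m=12, d=19, a=2
  k=8: m=26, d=1, a=52
d=1 and a=2a₀=52 at k=8, so the next step gives (m, d) = (26, 19) again — its k=1 value — and the period has length 8.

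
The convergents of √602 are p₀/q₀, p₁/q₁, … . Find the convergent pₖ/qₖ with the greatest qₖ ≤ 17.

368/15

√602 = [24; 1, 1, 6, 1, 1, 48, …] (period length 6).
Convergents:
  p_0/q_0 = 24/1
  p_1/q_1 = 25/1
  p_2/q_2 = 49/2
  p_3/q_3 = 319/13
  p_4/q_4 = 368/15
  p_5/q_5 = 687/28
q_4 = 15 ≤ 17 < 28 = q_5, so the answer is 368/15.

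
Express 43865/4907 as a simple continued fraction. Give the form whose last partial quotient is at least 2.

43865 = 8*4907 + 4609
4907 = 1*4609 + 298
4609 = 15*298 + 139
298 = 2*139 + 20
139 = 6*20 + 19
20 = 1*19 + 1
19 = 19*1 + 0  (stop)
So 43865/4907 = [8; 1, 15, 2, 6, 1, 19].

[8; 1, 15, 2, 6, 1, 19]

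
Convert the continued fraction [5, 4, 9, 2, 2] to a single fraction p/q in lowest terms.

Fold from the inside: start with 2/1.
  2 + 1/2 = 5/2
  9 + 2/5 = 47/5
  4 + 5/47 = 193/47
  5 + 47/193 = 1012/193

1012/193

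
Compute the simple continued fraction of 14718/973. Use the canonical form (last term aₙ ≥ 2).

[15; 7, 1, 10, 5, 2]

14718 = 15·973 + 123
973 = 7·123 + 112
123 = 1·112 + 11
112 = 10·11 + 2
11 = 5·2 + 1
2 = 2·1 + 0  (stop)
So 14718/973 = [15; 7, 1, 10, 5, 2].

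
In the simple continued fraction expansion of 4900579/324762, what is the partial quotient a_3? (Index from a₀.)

4900579 = 15·324762 + 29149   →  a_0 = 15
324762 = 11·29149 + 4123   →  a_1 = 11
29149 = 7·4123 + 288   →  a_2 = 7
4123 = 14·288 + 91   →  a_3 = 14

14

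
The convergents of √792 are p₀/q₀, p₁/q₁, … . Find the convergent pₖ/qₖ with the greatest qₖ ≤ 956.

11060/393

√792 = [28; 7, 56, …] (period length 2).
Convergents:
  p_0/q_0 = 28/1
  p_1/q_1 = 197/7
  p_2/q_2 = 11060/393
  p_3/q_3 = 77617/2758
q_2 = 393 ≤ 956 < 2758 = q_3, so the answer is 11060/393.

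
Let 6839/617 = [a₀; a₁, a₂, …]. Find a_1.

6839 = 11·617 + 52   →  a_0 = 11
617 = 11·52 + 45   →  a_1 = 11

11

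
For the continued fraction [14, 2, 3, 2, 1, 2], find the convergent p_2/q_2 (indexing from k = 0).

101/7

Using pₖ = aₖpₖ₋₁ + pₖ₋₂, qₖ = aₖqₖ₋₁ + qₖ₋₂ (with p₋₁=1, p₋₂=0, q₋₁=0, q₋₂=1):
  k=0: a=14, p=14, q=1
  k=1: a=2, p=29, q=2
  k=2: a=3, p=101, q=7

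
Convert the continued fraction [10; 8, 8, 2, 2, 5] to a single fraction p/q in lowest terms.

18657/1843

Using pₖ = aₖpₖ₋₁ + pₖ₋₂ and qₖ = aₖqₖ₋₁ + qₖ₋₂:
  k=0: a=10, p=10, q=1
  k=1: a=8, p=81, q=8
  k=2: a=8, p=658, q=65
  k=3: a=2, p=1397, q=138
  k=4: a=2, p=3452, q=341
  k=5: a=5, p=18657, q=1843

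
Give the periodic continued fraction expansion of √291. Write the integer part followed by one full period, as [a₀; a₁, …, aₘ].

[17; 17, 34]

a₀ = ⌊√291⌋ = 17.
With m₀=0, d₀=1 and mₖ₊₁ = dₖaₖ − mₖ, dₖ₊₁ = (n − mₖ₊₁²)/dₖ, aₖ₊₁ = ⌊(a₀+mₖ₊₁)/dₖ₊₁⌋:
  k=1: m=17, d=2, a=17
  k=2: m=17, d=1, a=34
d=1 and a=2a₀=34 at k=2, so the next step gives (m, d) = (17, 2) again — its k=1 value — and the period has length 2.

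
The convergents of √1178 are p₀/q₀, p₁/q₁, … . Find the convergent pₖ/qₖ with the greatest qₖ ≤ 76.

√1178 = [34; 3, 9, 2, 9, 3, 68, …] (period length 6).
Convergents:
  p_0/q_0 = 34/1
  p_1/q_1 = 103/3
  p_2/q_2 = 961/28
  p_3/q_3 = 2025/59
  p_4/q_4 = 19186/559
q_3 = 59 ≤ 76 < 559 = q_4, so the answer is 2025/59.

2025/59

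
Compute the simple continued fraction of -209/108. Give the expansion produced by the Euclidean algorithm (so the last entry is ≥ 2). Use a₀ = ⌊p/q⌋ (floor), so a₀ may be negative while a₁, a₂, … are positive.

-209 = -2×108 + 7
108 = 15×7 + 3
7 = 2×3 + 1
3 = 3×1 + 0  (stop)
So -209/108 = [-2; 15, 2, 3].

[-2; 15, 2, 3]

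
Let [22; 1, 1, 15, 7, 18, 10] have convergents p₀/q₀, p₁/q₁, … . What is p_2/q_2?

Using pₖ = aₖpₖ₋₁ + pₖ₋₂, qₖ = aₖqₖ₋₁ + qₖ₋₂ (with p₋₁=1, p₋₂=0, q₋₁=0, q₋₂=1):
  k=0: a=22, p=22, q=1
  k=1: a=1, p=23, q=1
  k=2: a=1, p=45, q=2

45/2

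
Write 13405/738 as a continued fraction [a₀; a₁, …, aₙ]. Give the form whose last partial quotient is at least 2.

[18; 6, 10, 12]

13405 = 18*738 + 121
738 = 6*121 + 12
121 = 10*12 + 1
12 = 12*1 + 0  (stop)
So 13405/738 = [18; 6, 10, 12].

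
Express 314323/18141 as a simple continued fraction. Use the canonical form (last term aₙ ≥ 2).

314323 = 17·18141 + 5926
18141 = 3·5926 + 363
5926 = 16·363 + 118
363 = 3·118 + 9
118 = 13·9 + 1
9 = 9·1 + 0  (stop)
So 314323/18141 = [17; 3, 16, 3, 13, 9].

[17; 3, 16, 3, 13, 9]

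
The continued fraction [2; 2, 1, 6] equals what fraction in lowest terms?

47/20

Fold from the inside: start with 6/1.
  1 + 1/6 = 7/6
  2 + 6/7 = 20/7
  2 + 7/20 = 47/20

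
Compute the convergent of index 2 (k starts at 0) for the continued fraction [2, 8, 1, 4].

19/9

Using pₖ = aₖpₖ₋₁ + pₖ₋₂, qₖ = aₖqₖ₋₁ + qₖ₋₂ (with p₋₁=1, p₋₂=0, q₋₁=0, q₋₂=1):
  k=0: a=2, p=2, q=1
  k=1: a=8, p=17, q=8
  k=2: a=1, p=19, q=9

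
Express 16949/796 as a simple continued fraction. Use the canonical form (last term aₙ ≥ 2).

16949 = 21×796 + 233
796 = 3×233 + 97
233 = 2×97 + 39
97 = 2×39 + 19
39 = 2×19 + 1
19 = 19×1 + 0  (stop)
So 16949/796 = [21; 3, 2, 2, 2, 19].

[21; 3, 2, 2, 2, 19]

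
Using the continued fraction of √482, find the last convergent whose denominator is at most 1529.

√482 = [21; 1, 20, 1, 42, …] (period length 4).
Convergents:
  p_0/q_0 = 21/1
  p_1/q_1 = 22/1
  p_2/q_2 = 461/21
  p_3/q_3 = 483/22
  p_4/q_4 = 20747/945
  p_5/q_5 = 21230/967
  p_6/q_6 = 445347/20285
q_5 = 967 ≤ 1529 < 20285 = q_6, so the answer is 21230/967.

21230/967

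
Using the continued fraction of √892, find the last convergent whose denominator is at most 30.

√892 = [29; 1, 6, 2, 14, 2, 6, 1, 58, …] (period length 8).
Convergents:
  p_0/q_0 = 29/1
  p_1/q_1 = 30/1
  p_2/q_2 = 209/7
  p_3/q_3 = 448/15
  p_4/q_4 = 6481/217
q_3 = 15 ≤ 30 < 217 = q_4, so the answer is 448/15.

448/15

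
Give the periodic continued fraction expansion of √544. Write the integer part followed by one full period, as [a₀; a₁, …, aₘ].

a₀ = ⌊√544⌋ = 23.

[23; 3, 11, 3, 46]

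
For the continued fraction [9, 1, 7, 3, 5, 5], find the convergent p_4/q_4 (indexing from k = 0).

1314/133

Using pₖ = aₖpₖ₋₁ + pₖ₋₂, qₖ = aₖqₖ₋₁ + qₖ₋₂ (with p₋₁=1, p₋₂=0, q₋₁=0, q₋₂=1):
  k=0: a=9, p=9, q=1
  k=1: a=1, p=10, q=1
  k=2: a=7, p=79, q=8
  k=3: a=3, p=247, q=25
  k=4: a=5, p=1314, q=133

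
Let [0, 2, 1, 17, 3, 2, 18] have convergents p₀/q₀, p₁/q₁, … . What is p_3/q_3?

Using pₖ = aₖpₖ₋₁ + pₖ₋₂, qₖ = aₖqₖ₋₁ + qₖ₋₂ (with p₋₁=1, p₋₂=0, q₋₁=0, q₋₂=1):
  k=0: a=0, p=0, q=1
  k=1: a=2, p=1, q=2
  k=2: a=1, p=1, q=3
  k=3: a=17, p=18, q=53

18/53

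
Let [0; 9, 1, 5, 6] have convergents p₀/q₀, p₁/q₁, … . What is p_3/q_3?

Using pₖ = aₖpₖ₋₁ + pₖ₋₂, qₖ = aₖqₖ₋₁ + qₖ₋₂ (with p₋₁=1, p₋₂=0, q₋₁=0, q₋₂=1):
  k=0: a=0, p=0, q=1
  k=1: a=9, p=1, q=9
  k=2: a=1, p=1, q=10
  k=3: a=5, p=6, q=59

6/59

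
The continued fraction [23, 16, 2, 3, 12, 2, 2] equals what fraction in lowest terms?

Using pₖ = aₖpₖ₋₁ + pₖ₋₂ and qₖ = aₖqₖ₋₁ + qₖ₋₂:
  k=0: a=23, p=23, q=1
  k=1: a=16, p=369, q=16
  k=2: a=2, p=761, q=33
  k=3: a=3, p=2652, q=115
  k=4: a=12, p=32585, q=1413
  k=5: a=2, p=67822, q=2941
  k=6: a=2, p=168229, q=7295

168229/7295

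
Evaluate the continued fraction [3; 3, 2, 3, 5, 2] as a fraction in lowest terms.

915/278

Using pₖ = aₖpₖ₋₁ + pₖ₋₂ and qₖ = aₖqₖ₋₁ + qₖ₋₂:
  k=0: a=3, p=3, q=1
  k=1: a=3, p=10, q=3
  k=2: a=2, p=23, q=7
  k=3: a=3, p=79, q=24
  k=4: a=5, p=418, q=127
  k=5: a=2, p=915, q=278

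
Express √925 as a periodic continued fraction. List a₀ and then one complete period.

a₀ = ⌊√925⌋ = 30.

[30; 2, 2, 2, 2, 60]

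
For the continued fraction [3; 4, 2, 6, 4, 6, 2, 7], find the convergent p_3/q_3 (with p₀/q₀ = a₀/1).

187/58

Using pₖ = aₖpₖ₋₁ + pₖ₋₂, qₖ = aₖqₖ₋₁ + qₖ₋₂ (with p₋₁=1, p₋₂=0, q₋₁=0, q₋₂=1):
  k=0: a=3, p=3, q=1
  k=1: a=4, p=13, q=4
  k=2: a=2, p=29, q=9
  k=3: a=6, p=187, q=58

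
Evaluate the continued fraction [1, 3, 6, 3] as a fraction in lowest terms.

Using pₖ = aₖpₖ₋₁ + pₖ₋₂ and qₖ = aₖqₖ₋₁ + qₖ₋₂:
  k=0: a=1, p=1, q=1
  k=1: a=3, p=4, q=3
  k=2: a=6, p=25, q=19
  k=3: a=3, p=79, q=60

79/60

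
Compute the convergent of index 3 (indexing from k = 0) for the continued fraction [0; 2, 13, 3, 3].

Using pₖ = aₖpₖ₋₁ + pₖ₋₂, qₖ = aₖqₖ₋₁ + qₖ₋₂ (with p₋₁=1, p₋₂=0, q₋₁=0, q₋₂=1):
  k=0: a=0, p=0, q=1
  k=1: a=2, p=1, q=2
  k=2: a=13, p=13, q=27
  k=3: a=3, p=40, q=83

40/83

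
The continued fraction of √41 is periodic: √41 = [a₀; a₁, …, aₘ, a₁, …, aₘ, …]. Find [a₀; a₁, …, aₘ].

a₀ = ⌊√41⌋ = 6.

[6; 2, 2, 12]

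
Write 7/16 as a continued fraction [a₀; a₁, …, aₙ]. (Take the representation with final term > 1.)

7 = 0*16 + 7
16 = 2*7 + 2
7 = 3*2 + 1
2 = 2*1 + 0  (stop)
So 7/16 = [0; 2, 3, 2].

[0; 2, 3, 2]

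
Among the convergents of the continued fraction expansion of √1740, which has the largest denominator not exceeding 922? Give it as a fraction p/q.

30409/729

√1740 = [41; 1, 2, 2, 20, 2, 2, 1, 82, …] (period length 8).
Convergents:
  p_0/q_0 = 41/1
  p_1/q_1 = 42/1
  p_2/q_2 = 125/3
  p_3/q_3 = 292/7
  p_4/q_4 = 5965/143
  p_5/q_5 = 12222/293
  p_6/q_6 = 30409/729
  p_7/q_7 = 42631/1022
q_6 = 729 ≤ 922 < 1022 = q_7, so the answer is 30409/729.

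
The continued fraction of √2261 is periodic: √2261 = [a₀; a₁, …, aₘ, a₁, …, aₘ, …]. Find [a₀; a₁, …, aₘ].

a₀ = ⌊√2261⌋ = 47.
With m₀=0, d₀=1 and mₖ₊₁ = dₖaₖ − mₖ, dₖ₊₁ = (n − mₖ₊₁²)/dₖ, aₖ₊₁ = ⌊(a₀+mₖ₊₁)/dₖ₊₁⌋:
  k=1: m=47, d=52, a=1
  k=2: m=5, d=43, a=1
  k=3: m=38, d=19, a=4
  k=4: m=38, d=43, a=1
  k=5: m=5, d=52, a=1
  k=6: m=47, d=1, a=94
d=1 and a=2a₀=94 at k=6, so the next step gives (m, d) = (47, 52) again — its k=1 value — and the period has length 6.

[47; 1, 1, 4, 1, 1, 94]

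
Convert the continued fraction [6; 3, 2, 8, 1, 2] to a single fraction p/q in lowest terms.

Fold from the inside: start with 2/1.
  1 + 1/2 = 3/2
  8 + 2/3 = 26/3
  2 + 3/26 = 55/26
  3 + 26/55 = 191/55
  6 + 55/191 = 1201/191

1201/191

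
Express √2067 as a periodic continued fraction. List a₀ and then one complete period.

[45; 2, 6, 2, 90]

a₀ = ⌊√2067⌋ = 45.
With m₀=0, d₀=1 and mₖ₊₁ = dₖaₖ − mₖ, dₖ₊₁ = (n − mₖ₊₁²)/dₖ, aₖ₊₁ = ⌊(a₀+mₖ₊₁)/dₖ₊₁⌋:
  k=1: m=45, d=42, a=2
  k=2: m=39, d=13, a=6
  k=3: m=39, d=42, a=2
  k=4: m=45, d=1, a=90
d=1 and a=2a₀=90 at k=4, so the next step gives (m, d) = (45, 42) again — its k=1 value — and the period has length 4.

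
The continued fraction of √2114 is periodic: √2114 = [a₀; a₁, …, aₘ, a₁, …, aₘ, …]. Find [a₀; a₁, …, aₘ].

a₀ = ⌊√2114⌋ = 45.
With m₀=0, d₀=1 and mₖ₊₁ = dₖaₖ − mₖ, dₖ₊₁ = (n − mₖ₊₁²)/dₖ, aₖ₊₁ = ⌊(a₀+mₖ₊₁)/dₖ₊₁⌋:
  k=1: m=45, d=89, a=1
  k=2: m=44, d=2, a=44
  k=3: m=44, d=89, a=1
  k=4: m=45, d=1, a=90
d=1 and a=2a₀=90 at k=4, so the next step gives (m, d) = (45, 89) again — its k=1 value — and the period has length 4.

[45; 1, 44, 1, 90]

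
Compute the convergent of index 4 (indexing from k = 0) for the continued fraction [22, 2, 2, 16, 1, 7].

1949/87

Using pₖ = aₖpₖ₋₁ + pₖ₋₂, qₖ = aₖqₖ₋₁ + qₖ₋₂ (with p₋₁=1, p₋₂=0, q₋₁=0, q₋₂=1):
  k=0: a=22, p=22, q=1
  k=1: a=2, p=45, q=2
  k=2: a=2, p=112, q=5
  k=3: a=16, p=1837, q=82
  k=4: a=1, p=1949, q=87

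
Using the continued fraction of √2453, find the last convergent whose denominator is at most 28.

941/19

√2453 = [49; 1, 1, 8, 1, 1, 98, …] (period length 6).
Convergents:
  p_0/q_0 = 49/1
  p_1/q_1 = 50/1
  p_2/q_2 = 99/2
  p_3/q_3 = 842/17
  p_4/q_4 = 941/19
  p_5/q_5 = 1783/36
q_4 = 19 ≤ 28 < 36 = q_5, so the answer is 941/19.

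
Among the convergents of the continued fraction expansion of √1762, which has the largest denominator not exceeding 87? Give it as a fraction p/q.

√1762 = [41; 1, 40, 1, 82, …] (period length 4).
Convergents:
  p_0/q_0 = 41/1
  p_1/q_1 = 42/1
  p_2/q_2 = 1721/41
  p_3/q_3 = 1763/42
  p_4/q_4 = 146287/3485
q_3 = 42 ≤ 87 < 3485 = q_4, so the answer is 1763/42.

1763/42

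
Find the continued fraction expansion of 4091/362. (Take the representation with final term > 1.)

[11; 3, 3, 8, 1, 3]

4091 = 11×362 + 109
362 = 3×109 + 35
109 = 3×35 + 4
35 = 8×4 + 3
4 = 1×3 + 1
3 = 3×1 + 0  (stop)
So 4091/362 = [11; 3, 3, 8, 1, 3].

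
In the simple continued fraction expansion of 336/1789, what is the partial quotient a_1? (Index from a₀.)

5

336 = 0·1789 + 336   →  a_0 = 0
1789 = 5·336 + 109   →  a_1 = 5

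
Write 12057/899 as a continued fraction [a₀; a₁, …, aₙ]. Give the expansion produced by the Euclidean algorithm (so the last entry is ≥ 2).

12057 = 13*899 + 370
899 = 2*370 + 159
370 = 2*159 + 52
159 = 3*52 + 3
52 = 17*3 + 1
3 = 3*1 + 0  (stop)
So 12057/899 = [13; 2, 2, 3, 17, 3].

[13; 2, 2, 3, 17, 3]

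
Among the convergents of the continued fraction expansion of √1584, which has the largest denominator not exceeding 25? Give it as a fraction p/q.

199/5

√1584 = [39; 1, 3, 1, 78, …] (period length 4).
Convergents:
  p_0/q_0 = 39/1
  p_1/q_1 = 40/1
  p_2/q_2 = 159/4
  p_3/q_3 = 199/5
  p_4/q_4 = 15681/394
q_3 = 5 ≤ 25 < 394 = q_4, so the answer is 199/5.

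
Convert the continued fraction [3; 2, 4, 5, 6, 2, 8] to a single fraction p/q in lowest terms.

18347/5323

Fold from the inside: start with 8/1.
  2 + 1/8 = 17/8
  6 + 8/17 = 110/17
  5 + 17/110 = 567/110
  4 + 110/567 = 2378/567
  2 + 567/2378 = 5323/2378
  3 + 2378/5323 = 18347/5323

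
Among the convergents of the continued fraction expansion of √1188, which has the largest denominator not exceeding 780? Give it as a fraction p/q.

√1188 = [34; 2, 7, 6, 7, 2, 68, …] (period length 6).
Convergents:
  p_0/q_0 = 34/1
  p_1/q_1 = 69/2
  p_2/q_2 = 517/15
  p_3/q_3 = 3171/92
  p_4/q_4 = 22714/659
  p_5/q_5 = 48599/1410
q_4 = 659 ≤ 780 < 1410 = q_5, so the answer is 22714/659.

22714/659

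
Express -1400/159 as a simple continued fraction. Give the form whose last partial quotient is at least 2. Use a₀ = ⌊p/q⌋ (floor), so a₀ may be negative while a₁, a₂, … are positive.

[-9; 5, 7, 1, 3]

-1400 = -9*159 + 31
159 = 5*31 + 4
31 = 7*4 + 3
4 = 1*3 + 1
3 = 3*1 + 0  (stop)
So -1400/159 = [-9; 5, 7, 1, 3].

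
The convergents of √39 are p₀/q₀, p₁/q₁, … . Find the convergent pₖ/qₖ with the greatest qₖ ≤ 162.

306/49

√39 = [6; 4, 12, …] (period length 2).
Convergents:
  p_0/q_0 = 6/1
  p_1/q_1 = 25/4
  p_2/q_2 = 306/49
  p_3/q_3 = 1249/200
q_2 = 49 ≤ 162 < 200 = q_3, so the answer is 306/49.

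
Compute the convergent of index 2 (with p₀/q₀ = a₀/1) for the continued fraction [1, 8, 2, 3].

Using pₖ = aₖpₖ₋₁ + pₖ₋₂, qₖ = aₖqₖ₋₁ + qₖ₋₂ (with p₋₁=1, p₋₂=0, q₋₁=0, q₋₂=1):
  k=0: a=1, p=1, q=1
  k=1: a=8, p=9, q=8
  k=2: a=2, p=19, q=17

19/17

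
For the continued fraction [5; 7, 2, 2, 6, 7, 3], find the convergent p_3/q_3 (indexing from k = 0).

190/37

Using pₖ = aₖpₖ₋₁ + pₖ₋₂, qₖ = aₖqₖ₋₁ + qₖ₋₂ (with p₋₁=1, p₋₂=0, q₋₁=0, q₋₂=1):
  k=0: a=5, p=5, q=1
  k=1: a=7, p=36, q=7
  k=2: a=2, p=77, q=15
  k=3: a=2, p=190, q=37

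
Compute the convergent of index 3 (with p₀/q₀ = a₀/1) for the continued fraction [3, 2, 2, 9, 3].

160/47

Using pₖ = aₖpₖ₋₁ + pₖ₋₂, qₖ = aₖqₖ₋₁ + qₖ₋₂ (with p₋₁=1, p₋₂=0, q₋₁=0, q₋₂=1):
  k=0: a=3, p=3, q=1
  k=1: a=2, p=7, q=2
  k=2: a=2, p=17, q=5
  k=3: a=9, p=160, q=47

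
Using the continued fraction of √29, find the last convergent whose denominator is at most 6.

√29 = [5; 2, 1, 1, 2, 10, …] (period length 5).
Convergents:
  p_0/q_0 = 5/1
  p_1/q_1 = 11/2
  p_2/q_2 = 16/3
  p_3/q_3 = 27/5
  p_4/q_4 = 70/13
q_3 = 5 ≤ 6 < 13 = q_4, so the answer is 27/5.

27/5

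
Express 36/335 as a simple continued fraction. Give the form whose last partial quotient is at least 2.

[0; 9, 3, 3, 1, 2]

36 = 0×335 + 36
335 = 9×36 + 11
36 = 3×11 + 3
11 = 3×3 + 2
3 = 1×2 + 1
2 = 2×1 + 0  (stop)
So 36/335 = [0; 9, 3, 3, 1, 2].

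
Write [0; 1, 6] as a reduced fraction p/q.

6/7

Fold from the inside: start with 6/1.
  1 + 1/6 = 7/6
  0 + 6/7 = 6/7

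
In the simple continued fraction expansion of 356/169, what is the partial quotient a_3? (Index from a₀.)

356 = 2·169 + 18   →  a_0 = 2
169 = 9·18 + 7   →  a_1 = 9
18 = 2·7 + 4   →  a_2 = 2
7 = 1·4 + 3   →  a_3 = 1

1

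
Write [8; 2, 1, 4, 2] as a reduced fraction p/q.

Using pₖ = aₖpₖ₋₁ + pₖ₋₂ and qₖ = aₖqₖ₋₁ + qₖ₋₂:
  k=0: a=8, p=8, q=1
  k=1: a=2, p=17, q=2
  k=2: a=1, p=25, q=3
  k=3: a=4, p=117, q=14
  k=4: a=2, p=259, q=31

259/31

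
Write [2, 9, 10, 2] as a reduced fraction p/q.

Fold from the inside: start with 2/1.
  10 + 1/2 = 21/2
  9 + 2/21 = 191/21
  2 + 21/191 = 403/191

403/191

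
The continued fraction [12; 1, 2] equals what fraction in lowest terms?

38/3

Fold from the inside: start with 2/1.
  1 + 1/2 = 3/2
  12 + 2/3 = 38/3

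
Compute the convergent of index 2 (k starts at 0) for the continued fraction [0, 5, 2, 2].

Using pₖ = aₖpₖ₋₁ + pₖ₋₂, qₖ = aₖqₖ₋₁ + qₖ₋₂ (with p₋₁=1, p₋₂=0, q₋₁=0, q₋₂=1):
  k=0: a=0, p=0, q=1
  k=1: a=5, p=1, q=5
  k=2: a=2, p=2, q=11

2/11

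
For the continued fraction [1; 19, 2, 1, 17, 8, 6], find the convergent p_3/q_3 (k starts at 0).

Using pₖ = aₖpₖ₋₁ + pₖ₋₂, qₖ = aₖqₖ₋₁ + qₖ₋₂ (with p₋₁=1, p₋₂=0, q₋₁=0, q₋₂=1):
  k=0: a=1, p=1, q=1
  k=1: a=19, p=20, q=19
  k=2: a=2, p=41, q=39
  k=3: a=1, p=61, q=58

61/58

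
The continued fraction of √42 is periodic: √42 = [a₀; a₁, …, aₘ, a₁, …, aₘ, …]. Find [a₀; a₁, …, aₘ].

a₀ = ⌊√42⌋ = 6.
With m₀=0, d₀=1 and mₖ₊₁ = dₖaₖ − mₖ, dₖ₊₁ = (n − mₖ₊₁²)/dₖ, aₖ₊₁ = ⌊(a₀+mₖ₊₁)/dₖ₊₁⌋:
  k=1: m=6, d=6, a=2
  k=2: m=6, d=1, a=12
d=1 and a=2a₀=12 at k=2, so the next step gives (m, d) = (6, 6) again — its k=1 value — and the period has length 2.

[6; 2, 12]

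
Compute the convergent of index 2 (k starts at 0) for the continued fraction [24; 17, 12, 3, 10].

Using pₖ = aₖpₖ₋₁ + pₖ₋₂, qₖ = aₖqₖ₋₁ + qₖ₋₂ (with p₋₁=1, p₋₂=0, q₋₁=0, q₋₂=1):
  k=0: a=24, p=24, q=1
  k=1: a=17, p=409, q=17
  k=2: a=12, p=4932, q=205

4932/205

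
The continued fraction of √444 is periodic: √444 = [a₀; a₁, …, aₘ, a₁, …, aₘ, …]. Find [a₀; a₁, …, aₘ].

[21; 14, 42]

a₀ = ⌊√444⌋ = 21.
With m₀=0, d₀=1 and mₖ₊₁ = dₖaₖ − mₖ, dₖ₊₁ = (n − mₖ₊₁²)/dₖ, aₖ₊₁ = ⌊(a₀+mₖ₊₁)/dₖ₊₁⌋:
  k=1: m=21, d=3, a=14
  k=2: m=21, d=1, a=42
d=1 and a=2a₀=42 at k=2, so the next step gives (m, d) = (21, 3) again — its k=1 value — and the period has length 2.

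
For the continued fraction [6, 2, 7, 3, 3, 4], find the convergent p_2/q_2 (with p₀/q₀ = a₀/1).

97/15

Using pₖ = aₖpₖ₋₁ + pₖ₋₂, qₖ = aₖqₖ₋₁ + qₖ₋₂ (with p₋₁=1, p₋₂=0, q₋₁=0, q₋₂=1):
  k=0: a=6, p=6, q=1
  k=1: a=2, p=13, q=2
  k=2: a=7, p=97, q=15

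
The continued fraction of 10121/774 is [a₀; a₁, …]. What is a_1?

10121 = 13·774 + 59   →  a_0 = 13
774 = 13·59 + 7   →  a_1 = 13

13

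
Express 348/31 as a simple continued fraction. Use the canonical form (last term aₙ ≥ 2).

348 = 11×31 + 7
31 = 4×7 + 3
7 = 2×3 + 1
3 = 3×1 + 0  (stop)
So 348/31 = [11; 4, 2, 3].

[11; 4, 2, 3]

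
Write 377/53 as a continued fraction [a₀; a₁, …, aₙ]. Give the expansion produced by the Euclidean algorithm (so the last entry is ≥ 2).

[7; 8, 1, 5]

377 = 7×53 + 6
53 = 8×6 + 5
6 = 1×5 + 1
5 = 5×1 + 0  (stop)
So 377/53 = [7; 8, 1, 5].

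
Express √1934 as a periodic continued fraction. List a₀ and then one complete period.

[43; 1, 42, 1, 86]

a₀ = ⌊√1934⌋ = 43.
With m₀=0, d₀=1 and mₖ₊₁ = dₖaₖ − mₖ, dₖ₊₁ = (n − mₖ₊₁²)/dₖ, aₖ₊₁ = ⌊(a₀+mₖ₊₁)/dₖ₊₁⌋:
  k=1: m=43, d=85, a=1
  k=2: m=42, d=2, a=42
  k=3: m=42, d=85, a=1
  k=4: m=43, d=1, a=86
d=1 and a=2a₀=86 at k=4, so the next step gives (m, d) = (43, 85) again — its k=1 value — and the period has length 4.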